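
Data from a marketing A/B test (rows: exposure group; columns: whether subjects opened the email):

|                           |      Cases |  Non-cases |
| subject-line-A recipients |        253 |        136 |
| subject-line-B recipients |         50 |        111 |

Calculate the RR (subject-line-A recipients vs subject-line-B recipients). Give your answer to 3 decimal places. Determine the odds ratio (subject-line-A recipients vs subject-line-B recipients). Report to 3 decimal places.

RR = 2.094; OR = 4.130

risk, subject-line-A recipients = 253/389 = 0.6504
risk, subject-line-B recipients = 50/161 = 0.3106
RR = 0.6504 / 0.3106 = 2.094
OR = (253 × 111) / (136 × 50) = 28083/6800 ≈ 4.130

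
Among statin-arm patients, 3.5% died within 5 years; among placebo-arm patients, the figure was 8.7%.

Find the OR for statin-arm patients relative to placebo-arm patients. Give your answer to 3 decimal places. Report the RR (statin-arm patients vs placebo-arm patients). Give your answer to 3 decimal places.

odds, statin-arm patients = 0.03500/0.96500 = 0.03627
odds, placebo-arm patients = 0.08700/0.91300 = 0.09529
OR = 0.03627 / 0.09529 = 0.381
RR = 0.03500 / 0.08700 = 0.402

OR = 0.381; RR = 0.402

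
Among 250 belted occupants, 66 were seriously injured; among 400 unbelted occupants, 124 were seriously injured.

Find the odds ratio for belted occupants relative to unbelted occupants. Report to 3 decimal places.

OR ≈ 0.798

odds, belted occupants = 66/184 = 0.3587
odds, unbelted occupants = 124/276 = 0.4493
OR = 0.3587 / 0.4493 = 0.798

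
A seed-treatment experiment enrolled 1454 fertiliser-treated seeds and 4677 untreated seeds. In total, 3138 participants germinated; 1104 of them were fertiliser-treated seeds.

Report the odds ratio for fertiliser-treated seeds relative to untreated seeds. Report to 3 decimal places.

4.099

fertiliser-treated seeds without the outcome: 1454 − 1104 = 350
untreated seeds with the outcome: 3138 − 1104 = 2034
untreated seeds without the outcome: 4677 − 2034 = 2643
odds, fertiliser-treated seeds = 1104/350 = 3.1543
odds, untreated seeds = 2034/2643 = 0.7696
OR = 3.1543 / 0.7696 = 4.099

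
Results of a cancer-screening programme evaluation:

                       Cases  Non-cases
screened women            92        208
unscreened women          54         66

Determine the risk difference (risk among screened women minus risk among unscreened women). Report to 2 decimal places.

risk, screened women = 92/300 = 0.3067
risk, unscreened women = 54/120 = 0.4500
risk difference = 0.3067 − 0.4500 = -0.14

-0.14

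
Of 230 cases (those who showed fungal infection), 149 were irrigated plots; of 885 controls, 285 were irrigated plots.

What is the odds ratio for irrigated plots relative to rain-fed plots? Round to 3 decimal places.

3.873

odds, irrigated plots = 149/285 = 0.5228
odds, rain-fed plots = 81/600 = 0.1350
OR = 0.5228 / 0.1350 = 3.873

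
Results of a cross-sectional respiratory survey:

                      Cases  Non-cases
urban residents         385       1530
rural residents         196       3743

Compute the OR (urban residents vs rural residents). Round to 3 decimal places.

OR = (385 × 3743) / (1530 × 196) = 1441055/299880 ≈ 4.805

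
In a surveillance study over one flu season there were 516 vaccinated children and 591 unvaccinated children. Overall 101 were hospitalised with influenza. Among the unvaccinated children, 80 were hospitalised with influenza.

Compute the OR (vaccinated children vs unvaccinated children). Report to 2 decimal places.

0.27

vaccinated children with the outcome: 101 − 80 = 21
vaccinated children without the outcome: 516 − 21 = 495
unvaccinated children without the outcome: 591 − 80 = 511
odds, vaccinated children = 21/495 = 0.04242
odds, unvaccinated children = 80/511 = 0.15656
OR = 0.04242 / 0.15656 = 0.27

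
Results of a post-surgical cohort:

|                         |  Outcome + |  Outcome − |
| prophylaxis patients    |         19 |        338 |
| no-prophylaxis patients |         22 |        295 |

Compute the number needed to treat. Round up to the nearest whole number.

NNT ≈ 62

risk, prophylaxis patients = 19/357 = 0.053221
risk, no-prophylaxis patients = 22/317 = 0.069401
absolute risk difference = 0.016179
1 / 0.016179 = 61.809 → round up → 62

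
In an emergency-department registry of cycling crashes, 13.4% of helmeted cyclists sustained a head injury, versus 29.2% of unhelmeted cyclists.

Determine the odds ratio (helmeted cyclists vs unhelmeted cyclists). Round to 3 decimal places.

odds, helmeted cyclists = 0.1340/0.8660 = 0.1547
odds, unhelmeted cyclists = 0.2920/0.7080 = 0.4124
OR = 0.1547 / 0.4124 = 0.375

OR ≈ 0.375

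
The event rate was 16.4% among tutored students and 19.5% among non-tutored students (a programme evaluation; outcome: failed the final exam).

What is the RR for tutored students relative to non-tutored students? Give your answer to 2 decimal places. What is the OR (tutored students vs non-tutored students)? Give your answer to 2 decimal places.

RR = 0.84; OR = 0.81

RR = 0.1640 / 0.1950 = 0.84
odds, tutored students = 0.1640/0.8360 = 0.1962
odds, non-tutored students = 0.1950/0.8050 = 0.2422
OR = 0.1962 / 0.2422 = 0.81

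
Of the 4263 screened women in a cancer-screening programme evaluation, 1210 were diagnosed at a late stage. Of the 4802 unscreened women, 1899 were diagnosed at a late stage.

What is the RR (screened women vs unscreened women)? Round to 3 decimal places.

risk, screened women = 1210/4263 = 0.2838
risk, unscreened women = 1899/4802 = 0.3955
RR = 0.2838 / 0.3955 = 0.718

0.718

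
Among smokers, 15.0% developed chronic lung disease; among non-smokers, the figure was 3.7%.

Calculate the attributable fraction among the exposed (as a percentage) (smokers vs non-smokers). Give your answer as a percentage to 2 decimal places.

AR% = (0.15000 − 0.03700) / 0.15000 = 0.7533 → 75.33%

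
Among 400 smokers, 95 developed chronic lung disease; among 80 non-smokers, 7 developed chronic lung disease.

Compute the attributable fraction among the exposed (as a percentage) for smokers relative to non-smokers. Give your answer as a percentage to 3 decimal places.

AR% = 63.158%

risk, smokers = 95/400 = 0.2375
risk, non-smokers = 7/80 = 0.0875
AR% = (0.2375 − 0.0875) / 0.2375 = 0.6316 → 63.158%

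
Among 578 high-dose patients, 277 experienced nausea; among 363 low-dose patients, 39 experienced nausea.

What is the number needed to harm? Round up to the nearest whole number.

NNH = 3

risk, high-dose patients = 277/578 = 0.479239
risk, low-dose patients = 39/363 = 0.107438
absolute risk difference = 0.371801
1 / 0.371801 = 2.690 → round up → 3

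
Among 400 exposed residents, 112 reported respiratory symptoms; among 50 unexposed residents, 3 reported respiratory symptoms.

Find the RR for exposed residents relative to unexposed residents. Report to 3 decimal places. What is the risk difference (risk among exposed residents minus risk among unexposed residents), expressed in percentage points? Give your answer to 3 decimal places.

RR = 4.667; RD = 22.000

risk, exposed residents = 112/400 = 0.2800
risk, unexposed residents = 3/50 = 0.0600
RR = 0.2800 / 0.0600 = 4.667
risk difference = 0.2800 − 0.0600 = 0.2200 → 22.000 percentage points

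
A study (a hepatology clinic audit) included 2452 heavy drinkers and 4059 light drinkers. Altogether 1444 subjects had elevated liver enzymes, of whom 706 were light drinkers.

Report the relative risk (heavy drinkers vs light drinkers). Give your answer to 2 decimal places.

heavy drinkers with the outcome: 1444 − 706 = 738
heavy drinkers without the outcome: 2452 − 738 = 1714
light drinkers without the outcome: 4059 − 706 = 3353
risk, heavy drinkers = 738/2452 = 0.3010
risk, light drinkers = 706/4059 = 0.1739
RR = 0.3010 / 0.1739 = 1.73

RR: 1.73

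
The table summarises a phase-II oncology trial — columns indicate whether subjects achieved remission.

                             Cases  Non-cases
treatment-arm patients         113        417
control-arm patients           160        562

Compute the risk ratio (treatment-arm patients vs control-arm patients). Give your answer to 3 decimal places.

RR ≈ 0.962

risk, treatment-arm patients = 113/530 = 0.2132
risk, control-arm patients = 160/722 = 0.2216
RR = 0.2132 / 0.2216 = 0.962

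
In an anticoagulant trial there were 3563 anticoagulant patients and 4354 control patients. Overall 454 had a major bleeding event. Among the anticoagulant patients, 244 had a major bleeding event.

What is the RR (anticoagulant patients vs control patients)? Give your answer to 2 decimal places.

RR ≈ 1.42

anticoagulant patients without the outcome: 3563 − 244 = 3319
control patients with the outcome: 454 − 244 = 210
control patients without the outcome: 4354 − 210 = 4144
risk, anticoagulant patients = 244/3563 = 0.06848
risk, control patients = 210/4354 = 0.04823
RR = 0.06848 / 0.04823 = 1.42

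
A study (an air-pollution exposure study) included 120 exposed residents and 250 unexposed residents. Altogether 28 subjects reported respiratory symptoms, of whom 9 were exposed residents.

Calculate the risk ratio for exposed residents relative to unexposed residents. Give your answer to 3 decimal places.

exposed residents without the outcome: 120 − 9 = 111
unexposed residents with the outcome: 28 − 9 = 19
unexposed residents without the outcome: 250 − 19 = 231
risk, exposed residents = 9/120 = 0.0750
risk, unexposed residents = 19/250 = 0.0760
RR = 0.0750 / 0.0760 = 0.987

0.987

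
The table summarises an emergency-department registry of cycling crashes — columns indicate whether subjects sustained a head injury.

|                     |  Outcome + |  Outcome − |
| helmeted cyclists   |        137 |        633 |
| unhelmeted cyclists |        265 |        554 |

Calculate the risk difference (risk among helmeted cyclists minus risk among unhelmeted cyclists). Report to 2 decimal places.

risk, helmeted cyclists = 137/770 = 0.1779
risk, unhelmeted cyclists = 265/819 = 0.3236
risk difference = 0.1779 − 0.3236 = -0.15

-0.15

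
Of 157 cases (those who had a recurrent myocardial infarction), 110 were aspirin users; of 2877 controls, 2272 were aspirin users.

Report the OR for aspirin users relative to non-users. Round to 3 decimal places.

OR = (110 × 605) / (2272 × 47) = 66550/106784 ≈ 0.623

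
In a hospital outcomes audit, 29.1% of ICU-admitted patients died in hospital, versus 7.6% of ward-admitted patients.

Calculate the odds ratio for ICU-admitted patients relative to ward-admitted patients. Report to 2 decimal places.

odds, ICU-admitted patients = 0.2910/0.7090 = 0.4104
odds, ward-admitted patients = 0.0760/0.9240 = 0.0823
OR = 0.4104 / 0.0823 = 4.99

4.99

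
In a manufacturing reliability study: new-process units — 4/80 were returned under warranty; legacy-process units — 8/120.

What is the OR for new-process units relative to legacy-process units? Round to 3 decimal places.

OR = (4 × 112) / (76 × 8) = 448/608 ≈ 0.737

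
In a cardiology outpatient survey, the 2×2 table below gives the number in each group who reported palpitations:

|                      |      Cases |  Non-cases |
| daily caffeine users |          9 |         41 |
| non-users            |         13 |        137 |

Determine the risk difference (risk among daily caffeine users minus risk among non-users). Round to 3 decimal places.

RD: 0.093

risk, daily caffeine users = 9/50 = 0.1800
risk, non-users = 13/150 = 0.0867
risk difference = 0.1800 − 0.0867 = 0.093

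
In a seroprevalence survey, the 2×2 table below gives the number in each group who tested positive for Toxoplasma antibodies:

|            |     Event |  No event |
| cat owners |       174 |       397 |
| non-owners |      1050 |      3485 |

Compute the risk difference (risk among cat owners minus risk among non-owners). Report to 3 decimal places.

risk, cat owners = 174/571 = 0.3047
risk, non-owners = 1050/4535 = 0.2315
risk difference = 0.3047 − 0.2315 = 0.073

0.073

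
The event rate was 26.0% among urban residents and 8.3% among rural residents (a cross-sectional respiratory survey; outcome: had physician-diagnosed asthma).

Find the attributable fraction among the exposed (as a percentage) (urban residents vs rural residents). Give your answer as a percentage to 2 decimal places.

AR% = (0.2600 − 0.0830) / 0.2600 = 0.6808 → 68.08%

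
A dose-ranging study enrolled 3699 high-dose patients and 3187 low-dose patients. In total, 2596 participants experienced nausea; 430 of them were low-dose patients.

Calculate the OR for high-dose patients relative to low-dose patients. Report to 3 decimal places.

9.059

high-dose patients with the outcome: 2596 − 430 = 2166
high-dose patients without the outcome: 3699 − 2166 = 1533
low-dose patients without the outcome: 3187 − 430 = 2757
OR = (2166 × 2757) / (1533 × 430) = 5971662/659190 ≈ 9.059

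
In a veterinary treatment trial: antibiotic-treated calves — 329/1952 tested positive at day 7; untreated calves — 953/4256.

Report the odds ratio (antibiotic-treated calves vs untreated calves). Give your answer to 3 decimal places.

OR = (329 × 3303) / (1623 × 953) = 1086687/1546719 ≈ 0.703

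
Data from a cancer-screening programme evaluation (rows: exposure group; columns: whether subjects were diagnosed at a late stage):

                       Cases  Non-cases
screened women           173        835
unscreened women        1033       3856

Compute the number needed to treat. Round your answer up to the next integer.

NNT: 26

risk, screened women = 173/1008 = 0.171627
risk, unscreened women = 1033/4889 = 0.211291
absolute risk difference = 0.039664
1 / 0.039664 = 25.212 → round up → 26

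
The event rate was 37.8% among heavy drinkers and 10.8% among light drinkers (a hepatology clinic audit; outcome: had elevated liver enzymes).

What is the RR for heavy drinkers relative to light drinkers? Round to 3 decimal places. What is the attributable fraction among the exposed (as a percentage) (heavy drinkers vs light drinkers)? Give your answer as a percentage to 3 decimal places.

RR = 3.500; AR% = 71.429%

RR = 0.3780 / 0.1080 = 3.500
AR% = (0.3780 − 0.1080) / 0.3780 = 0.7143 → 71.429%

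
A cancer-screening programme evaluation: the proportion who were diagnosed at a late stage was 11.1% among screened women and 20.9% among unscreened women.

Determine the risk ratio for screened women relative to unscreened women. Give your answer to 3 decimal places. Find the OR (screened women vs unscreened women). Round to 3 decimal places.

RR = 0.531; OR = 0.473

RR = 0.1110 / 0.2090 = 0.531
odds, screened women = 0.1110/0.8890 = 0.1249
odds, unscreened women = 0.2090/0.7910 = 0.2642
OR = 0.1249 / 0.2642 = 0.473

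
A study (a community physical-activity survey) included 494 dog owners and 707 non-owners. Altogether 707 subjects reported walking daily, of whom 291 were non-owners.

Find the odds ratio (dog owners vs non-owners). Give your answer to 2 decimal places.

OR: 7.62

dog owners with the outcome: 707 − 291 = 416
dog owners without the outcome: 494 − 416 = 78
non-owners without the outcome: 707 − 291 = 416
OR = (416 × 416) / (78 × 291) = 173056/22698 ≈ 7.62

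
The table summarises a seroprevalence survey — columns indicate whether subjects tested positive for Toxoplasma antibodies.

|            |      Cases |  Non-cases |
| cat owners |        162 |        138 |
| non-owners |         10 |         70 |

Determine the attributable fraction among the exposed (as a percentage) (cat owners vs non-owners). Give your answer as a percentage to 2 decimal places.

76.85%

risk, cat owners = 162/300 = 0.5400
risk, non-owners = 10/80 = 0.1250
AR% = (0.5400 − 0.1250) / 0.5400 = 0.7685 → 76.85%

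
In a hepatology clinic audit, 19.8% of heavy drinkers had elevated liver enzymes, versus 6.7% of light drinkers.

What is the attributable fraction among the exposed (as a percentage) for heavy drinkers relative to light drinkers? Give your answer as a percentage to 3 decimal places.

AR% = (0.1980 − 0.0670) / 0.1980 = 0.6616 → 66.162%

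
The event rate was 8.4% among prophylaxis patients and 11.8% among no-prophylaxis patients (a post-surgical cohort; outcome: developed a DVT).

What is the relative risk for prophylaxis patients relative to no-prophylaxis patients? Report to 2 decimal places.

RR = 0.0840 / 0.1180 = 0.71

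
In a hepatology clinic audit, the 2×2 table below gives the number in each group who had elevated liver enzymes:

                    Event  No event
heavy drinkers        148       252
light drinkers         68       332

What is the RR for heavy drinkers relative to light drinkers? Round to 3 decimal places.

risk, heavy drinkers = 148/400 = 0.3700
risk, light drinkers = 68/400 = 0.1700
RR = 0.3700 / 0.1700 = 2.176

2.176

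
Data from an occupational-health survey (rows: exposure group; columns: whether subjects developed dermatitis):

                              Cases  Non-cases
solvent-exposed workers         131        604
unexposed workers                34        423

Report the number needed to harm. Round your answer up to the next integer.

10

risk, solvent-exposed workers = 131/735 = 0.178231
risk, unexposed workers = 34/457 = 0.074398
absolute risk difference = 0.103833
1 / 0.103833 = 9.631 → round up → 10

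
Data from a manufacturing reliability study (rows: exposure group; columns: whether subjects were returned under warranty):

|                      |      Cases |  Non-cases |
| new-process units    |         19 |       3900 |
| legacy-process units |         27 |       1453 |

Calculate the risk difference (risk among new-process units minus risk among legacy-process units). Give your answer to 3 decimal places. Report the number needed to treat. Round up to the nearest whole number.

risk, new-process units = 19/3919 = 0.00485
risk, legacy-process units = 27/1480 = 0.01824
risk difference = 0.00485 − 0.01824 = -0.013
absolute risk difference = 0.013395
1 / 0.013395 = 74.655 → round up → 75

RD = -0.013; NNT = 75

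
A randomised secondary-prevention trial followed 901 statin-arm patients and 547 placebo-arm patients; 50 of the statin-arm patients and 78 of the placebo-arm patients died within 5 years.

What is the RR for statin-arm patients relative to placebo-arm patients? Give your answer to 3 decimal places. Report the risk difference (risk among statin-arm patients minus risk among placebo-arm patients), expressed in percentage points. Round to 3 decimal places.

RR = 0.389; RD = -8.710

risk, statin-arm patients = 50/901 = 0.0555
risk, placebo-arm patients = 78/547 = 0.1426
RR = 0.0555 / 0.1426 = 0.389
risk difference = 0.0555 − 0.1426 = -0.0871 → -8.710 percentage points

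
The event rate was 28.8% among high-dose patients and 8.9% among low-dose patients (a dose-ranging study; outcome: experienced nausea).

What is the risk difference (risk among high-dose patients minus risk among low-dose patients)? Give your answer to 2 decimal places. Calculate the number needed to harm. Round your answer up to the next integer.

RD = 0.20; NNH = 6

risk difference = 0.2880 − 0.0890 = 0.20
absolute risk difference = 0.199000
1 / 0.199000 = 5.025 → round up → 6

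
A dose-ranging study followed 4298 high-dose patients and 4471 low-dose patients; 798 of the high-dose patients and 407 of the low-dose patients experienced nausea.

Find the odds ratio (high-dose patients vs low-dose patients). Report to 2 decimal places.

OR = (798 × 4064) / (3500 × 407) = 3243072/1424500 ≈ 2.28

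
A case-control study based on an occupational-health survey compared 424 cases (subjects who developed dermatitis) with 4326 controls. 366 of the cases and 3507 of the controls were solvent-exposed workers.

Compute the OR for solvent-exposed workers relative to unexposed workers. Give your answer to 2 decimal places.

OR = (366 × 819) / (3507 × 58) = 299754/203406 ≈ 1.47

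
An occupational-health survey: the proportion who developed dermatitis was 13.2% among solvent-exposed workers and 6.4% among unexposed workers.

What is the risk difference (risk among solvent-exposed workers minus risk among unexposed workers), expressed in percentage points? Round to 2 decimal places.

RD: 6.80

risk difference = 0.1320 − 0.0640 = 0.0680 → 6.80 percentage points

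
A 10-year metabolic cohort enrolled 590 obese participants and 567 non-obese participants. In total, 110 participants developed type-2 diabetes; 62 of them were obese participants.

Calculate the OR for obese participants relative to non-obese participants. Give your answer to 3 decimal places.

obese participants without the outcome: 590 − 62 = 528
non-obese participants with the outcome: 110 − 62 = 48
non-obese participants without the outcome: 567 − 48 = 519
OR = (62 × 519) / (528 × 48) = 32178/25344 ≈ 1.270

OR: 1.270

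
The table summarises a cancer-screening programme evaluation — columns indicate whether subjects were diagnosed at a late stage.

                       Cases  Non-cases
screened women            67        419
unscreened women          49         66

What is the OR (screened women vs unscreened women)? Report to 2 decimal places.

OR = (67 × 66) / (419 × 49) = 4422/20531 ≈ 0.22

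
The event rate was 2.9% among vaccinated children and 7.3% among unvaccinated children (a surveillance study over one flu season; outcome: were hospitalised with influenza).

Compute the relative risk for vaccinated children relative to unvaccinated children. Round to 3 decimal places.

RR = 0.02900 / 0.07300 = 0.397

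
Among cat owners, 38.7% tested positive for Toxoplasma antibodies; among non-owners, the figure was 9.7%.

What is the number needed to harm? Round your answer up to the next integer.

absolute risk difference = 0.290000
1 / 0.290000 = 3.448 → round up → 4

4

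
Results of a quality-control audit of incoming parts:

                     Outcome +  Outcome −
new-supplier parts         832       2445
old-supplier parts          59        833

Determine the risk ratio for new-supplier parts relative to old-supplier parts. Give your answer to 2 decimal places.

RR = 3.84

risk, new-supplier parts = 832/3277 = 0.2539
risk, old-supplier parts = 59/892 = 0.0661
RR = 0.2539 / 0.0661 = 3.84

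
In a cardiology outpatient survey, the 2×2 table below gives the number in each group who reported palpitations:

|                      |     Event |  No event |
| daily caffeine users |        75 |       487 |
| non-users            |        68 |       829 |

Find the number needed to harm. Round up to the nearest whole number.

18

risk, daily caffeine users = 75/562 = 0.133452
risk, non-users = 68/897 = 0.075808
absolute risk difference = 0.057644
1 / 0.057644 = 17.348 → round up → 18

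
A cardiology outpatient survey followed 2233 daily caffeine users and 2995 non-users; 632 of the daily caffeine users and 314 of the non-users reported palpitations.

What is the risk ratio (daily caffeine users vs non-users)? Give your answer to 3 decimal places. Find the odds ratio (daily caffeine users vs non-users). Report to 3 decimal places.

risk, daily caffeine users = 632/2233 = 0.2830
risk, non-users = 314/2995 = 0.1048
RR = 0.2830 / 0.1048 = 2.700
OR = (632 × 2681) / (1601 × 314) = 1694392/502714 ≈ 3.370

RR = 2.700; OR = 3.370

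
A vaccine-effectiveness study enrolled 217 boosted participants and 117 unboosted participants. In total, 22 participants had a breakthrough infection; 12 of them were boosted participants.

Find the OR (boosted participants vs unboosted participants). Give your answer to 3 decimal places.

0.626

boosted participants without the outcome: 217 − 12 = 205
unboosted participants with the outcome: 22 − 12 = 10
unboosted participants without the outcome: 117 − 10 = 107
OR = (12 × 107) / (205 × 10) = 1284/2050 ≈ 0.626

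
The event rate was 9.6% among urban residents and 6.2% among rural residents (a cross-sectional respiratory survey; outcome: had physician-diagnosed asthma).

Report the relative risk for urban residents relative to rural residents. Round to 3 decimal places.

RR = 0.0960 / 0.0620 = 1.548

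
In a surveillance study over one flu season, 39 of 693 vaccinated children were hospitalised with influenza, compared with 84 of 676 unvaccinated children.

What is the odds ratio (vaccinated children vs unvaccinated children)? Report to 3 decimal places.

OR = 0.420

odds, vaccinated children = 39/654 = 0.0596
odds, unvaccinated children = 84/592 = 0.1419
OR = 0.0596 / 0.1419 = 0.420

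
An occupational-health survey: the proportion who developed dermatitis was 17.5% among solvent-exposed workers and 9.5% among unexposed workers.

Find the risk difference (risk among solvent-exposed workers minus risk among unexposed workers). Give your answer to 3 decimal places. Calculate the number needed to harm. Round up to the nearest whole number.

RD = 0.080; NNH = 13

risk difference = 0.1750 − 0.0950 = 0.080
absolute risk difference = 0.080000
1 / 0.080000 = 12.500 → round up → 13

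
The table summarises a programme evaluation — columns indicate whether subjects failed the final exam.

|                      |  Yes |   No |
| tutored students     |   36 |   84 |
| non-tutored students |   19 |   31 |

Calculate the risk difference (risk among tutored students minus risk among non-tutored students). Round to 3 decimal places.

RD: -0.080

risk, tutored students = 36/120 = 0.3000
risk, non-tutored students = 19/50 = 0.3800
risk difference = 0.3000 − 0.3800 = -0.080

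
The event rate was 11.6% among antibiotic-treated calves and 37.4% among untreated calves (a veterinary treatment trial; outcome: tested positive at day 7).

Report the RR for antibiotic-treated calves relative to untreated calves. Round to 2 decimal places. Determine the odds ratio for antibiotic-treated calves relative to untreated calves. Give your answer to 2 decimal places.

RR = 0.31; OR = 0.22

RR = 0.1160 / 0.3740 = 0.31
odds, antibiotic-treated calves = 0.1160/0.8840 = 0.1312
odds, untreated calves = 0.3740/0.6260 = 0.5974
OR = 0.1312 / 0.5974 = 0.22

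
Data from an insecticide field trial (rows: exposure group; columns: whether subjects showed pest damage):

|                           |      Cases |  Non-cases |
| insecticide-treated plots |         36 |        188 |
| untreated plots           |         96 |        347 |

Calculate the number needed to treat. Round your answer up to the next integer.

risk, insecticide-treated plots = 36/224 = 0.160714
risk, untreated plots = 96/443 = 0.216704
absolute risk difference = 0.055990
1 / 0.055990 = 17.860 → round up → 18

18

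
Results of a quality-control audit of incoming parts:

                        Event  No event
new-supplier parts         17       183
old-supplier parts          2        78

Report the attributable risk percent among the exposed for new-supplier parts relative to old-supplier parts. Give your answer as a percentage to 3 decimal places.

risk, new-supplier parts = 17/200 = 0.08500
risk, old-supplier parts = 2/80 = 0.02500
AR% = (0.08500 − 0.02500) / 0.08500 = 0.7059 → 70.588%

AR% = 70.588%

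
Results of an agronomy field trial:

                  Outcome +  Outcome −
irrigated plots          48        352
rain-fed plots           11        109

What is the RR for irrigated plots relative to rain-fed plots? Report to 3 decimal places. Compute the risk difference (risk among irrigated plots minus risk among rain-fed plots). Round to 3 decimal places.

risk, irrigated plots = 48/400 = 0.1200
risk, rain-fed plots = 11/120 = 0.0917
RR = 0.1200 / 0.0917 = 1.309
risk difference = 0.1200 − 0.0917 = 0.028

RR = 1.309; RD = 0.028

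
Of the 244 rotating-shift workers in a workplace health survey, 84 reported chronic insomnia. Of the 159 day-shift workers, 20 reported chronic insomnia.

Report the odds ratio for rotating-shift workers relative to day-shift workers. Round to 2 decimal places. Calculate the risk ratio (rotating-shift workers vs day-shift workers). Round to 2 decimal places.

OR = 3.65; RR = 2.74

odds, rotating-shift workers = 84/160 = 0.5250
odds, day-shift workers = 20/139 = 0.1439
OR = 0.5250 / 0.1439 = 3.65
risk, rotating-shift workers = 84/244 = 0.3443
risk, day-shift workers = 20/159 = 0.1258
RR = 0.3443 / 0.1258 = 2.74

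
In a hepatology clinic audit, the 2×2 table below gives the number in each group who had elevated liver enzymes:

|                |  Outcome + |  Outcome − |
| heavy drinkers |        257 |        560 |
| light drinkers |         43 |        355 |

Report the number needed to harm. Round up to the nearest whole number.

risk, heavy drinkers = 257/817 = 0.314565
risk, light drinkers = 43/398 = 0.108040
absolute risk difference = 0.206525
1 / 0.206525 = 4.842 → round up → 5

NNH ≈ 5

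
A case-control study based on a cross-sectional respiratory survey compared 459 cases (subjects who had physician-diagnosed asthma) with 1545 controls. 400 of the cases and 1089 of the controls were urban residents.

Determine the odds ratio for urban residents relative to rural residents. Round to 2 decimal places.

odds, urban residents = 400/1089 = 0.3673
odds, rural residents = 59/456 = 0.1294
OR = 0.3673 / 0.1294 = 2.84

2.84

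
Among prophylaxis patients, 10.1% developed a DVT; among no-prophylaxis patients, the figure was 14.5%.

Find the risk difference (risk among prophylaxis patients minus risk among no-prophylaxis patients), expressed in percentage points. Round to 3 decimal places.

risk difference = 0.1010 − 0.1450 = -0.0440 → -4.400 percentage points

-4.400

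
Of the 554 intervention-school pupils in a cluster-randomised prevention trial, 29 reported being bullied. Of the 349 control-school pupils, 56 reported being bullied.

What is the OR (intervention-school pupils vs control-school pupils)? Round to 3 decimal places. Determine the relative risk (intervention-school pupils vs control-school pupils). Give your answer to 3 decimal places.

OR = 0.289; RR = 0.326

OR = (29 × 293) / (525 × 56) = 8497/29400 ≈ 0.289
risk, intervention-school pupils = 29/554 = 0.0523
risk, control-school pupils = 56/349 = 0.1605
RR = 0.0523 / 0.1605 = 0.326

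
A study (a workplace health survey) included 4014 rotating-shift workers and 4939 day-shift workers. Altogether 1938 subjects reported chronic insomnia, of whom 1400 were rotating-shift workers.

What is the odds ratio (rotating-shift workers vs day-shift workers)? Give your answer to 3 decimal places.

rotating-shift workers without the outcome: 4014 − 1400 = 2614
day-shift workers with the outcome: 1938 − 1400 = 538
day-shift workers without the outcome: 4939 − 538 = 4401
OR = (1400 × 4401) / (2614 × 538) = 6161400/1406332 ≈ 4.381

OR: 4.381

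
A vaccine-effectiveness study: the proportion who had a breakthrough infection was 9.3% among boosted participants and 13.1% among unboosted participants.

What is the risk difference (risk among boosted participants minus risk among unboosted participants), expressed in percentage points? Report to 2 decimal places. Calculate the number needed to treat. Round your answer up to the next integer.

risk difference = 0.0930 − 0.1310 = -0.0380 → -3.80 percentage points
absolute risk difference = 0.038000
1 / 0.038000 = 26.316 → round up → 27

RD = -3.80; NNT = 27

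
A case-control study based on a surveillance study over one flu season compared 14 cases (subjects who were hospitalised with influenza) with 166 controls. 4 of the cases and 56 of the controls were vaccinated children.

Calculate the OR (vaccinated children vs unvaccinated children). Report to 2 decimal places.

0.79

odds, vaccinated children = 4/56 = 0.0714
odds, unvaccinated children = 10/110 = 0.0909
OR = 0.0714 / 0.0909 = 0.79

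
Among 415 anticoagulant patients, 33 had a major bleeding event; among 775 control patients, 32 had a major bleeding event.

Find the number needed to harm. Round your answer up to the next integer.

NNH: 27

risk, anticoagulant patients = 33/415 = 0.079518
risk, control patients = 32/775 = 0.041290
absolute risk difference = 0.038228
1 / 0.038228 = 26.159 → round up → 27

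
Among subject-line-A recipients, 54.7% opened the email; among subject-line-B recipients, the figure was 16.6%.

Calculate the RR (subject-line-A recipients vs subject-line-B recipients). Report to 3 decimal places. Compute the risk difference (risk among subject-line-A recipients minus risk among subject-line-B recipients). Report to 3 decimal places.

RR = 3.295; RD = 0.381

RR = 0.5470 / 0.1660 = 3.295
risk difference = 0.5470 − 0.1660 = 0.381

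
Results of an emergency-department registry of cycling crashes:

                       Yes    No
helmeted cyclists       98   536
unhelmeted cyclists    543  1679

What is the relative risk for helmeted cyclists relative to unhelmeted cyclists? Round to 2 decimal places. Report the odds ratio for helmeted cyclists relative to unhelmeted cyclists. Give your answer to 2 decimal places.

RR = 0.63; OR = 0.57

risk, helmeted cyclists = 98/634 = 0.1546
risk, unhelmeted cyclists = 543/2222 = 0.2444
RR = 0.1546 / 0.2444 = 0.63
odds, helmeted cyclists = 98/536 = 0.1828
odds, unhelmeted cyclists = 543/1679 = 0.3234
OR = 0.1828 / 0.3234 = 0.57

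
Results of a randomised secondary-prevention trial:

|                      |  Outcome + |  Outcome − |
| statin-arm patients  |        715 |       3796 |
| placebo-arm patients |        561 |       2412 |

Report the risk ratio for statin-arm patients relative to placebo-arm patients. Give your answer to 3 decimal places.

RR: 0.840

risk, statin-arm patients = 715/4511 = 0.1585
risk, placebo-arm patients = 561/2973 = 0.1887
RR = 0.1585 / 0.1887 = 0.840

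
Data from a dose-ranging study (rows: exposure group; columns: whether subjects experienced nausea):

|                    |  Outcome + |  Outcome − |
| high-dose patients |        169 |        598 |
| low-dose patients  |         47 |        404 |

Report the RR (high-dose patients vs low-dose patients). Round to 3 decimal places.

RR = 2.114

risk, high-dose patients = 169/767 = 0.2203
risk, low-dose patients = 47/451 = 0.1042
RR = 0.2203 / 0.1042 = 2.114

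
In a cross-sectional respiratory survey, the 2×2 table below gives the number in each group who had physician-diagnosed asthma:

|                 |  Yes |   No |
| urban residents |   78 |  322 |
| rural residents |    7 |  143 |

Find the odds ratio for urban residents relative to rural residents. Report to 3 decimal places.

OR = (78 × 143) / (322 × 7) = 11154/2254 ≈ 4.949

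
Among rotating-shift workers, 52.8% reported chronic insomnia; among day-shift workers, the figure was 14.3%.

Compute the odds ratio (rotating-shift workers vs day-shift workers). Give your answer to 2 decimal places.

6.70

odds, rotating-shift workers = 0.5280/0.4720 = 1.1186
odds, day-shift workers = 0.1430/0.8570 = 0.1669
OR = 1.1186 / 0.1669 = 6.70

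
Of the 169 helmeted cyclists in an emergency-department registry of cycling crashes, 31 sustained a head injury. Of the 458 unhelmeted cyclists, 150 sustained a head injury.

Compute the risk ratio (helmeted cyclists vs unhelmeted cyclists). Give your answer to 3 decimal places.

risk, helmeted cyclists = 31/169 = 0.1834
risk, unhelmeted cyclists = 150/458 = 0.3275
RR = 0.1834 / 0.3275 = 0.560

RR = 0.560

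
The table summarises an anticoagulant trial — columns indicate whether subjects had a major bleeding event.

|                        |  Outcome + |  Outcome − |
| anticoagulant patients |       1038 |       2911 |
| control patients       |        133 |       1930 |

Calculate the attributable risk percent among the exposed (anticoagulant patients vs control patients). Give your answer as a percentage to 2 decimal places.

75.47%

risk, anticoagulant patients = 1038/3949 = 0.2629
risk, control patients = 133/2063 = 0.0645
AR% = (0.2629 − 0.0645) / 0.2629 = 0.7547 → 75.47%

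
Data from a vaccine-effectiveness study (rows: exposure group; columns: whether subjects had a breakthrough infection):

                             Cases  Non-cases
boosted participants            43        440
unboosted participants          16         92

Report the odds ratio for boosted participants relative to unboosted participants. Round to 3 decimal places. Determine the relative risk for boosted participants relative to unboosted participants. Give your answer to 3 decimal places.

odds, boosted participants = 43/440 = 0.0977
odds, unboosted participants = 16/92 = 0.1739
OR = 0.0977 / 0.1739 = 0.562
risk, boosted participants = 43/483 = 0.0890
risk, unboosted participants = 16/108 = 0.1481
RR = 0.0890 / 0.1481 = 0.601

OR = 0.562; RR = 0.601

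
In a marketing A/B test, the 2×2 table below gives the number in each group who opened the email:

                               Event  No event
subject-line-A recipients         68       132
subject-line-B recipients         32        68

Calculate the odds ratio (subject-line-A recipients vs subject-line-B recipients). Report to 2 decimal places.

odds, subject-line-A recipients = 68/132 = 0.5152
odds, subject-line-B recipients = 32/68 = 0.4706
OR = 0.5152 / 0.4706 = 1.09

OR ≈ 1.09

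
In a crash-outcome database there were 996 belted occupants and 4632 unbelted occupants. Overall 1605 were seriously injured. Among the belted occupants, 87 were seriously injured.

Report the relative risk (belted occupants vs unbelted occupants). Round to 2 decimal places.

0.27

belted occupants without the outcome: 996 − 87 = 909
unbelted occupants with the outcome: 1605 − 87 = 1518
unbelted occupants without the outcome: 4632 − 1518 = 3114
risk, belted occupants = 87/996 = 0.0873
risk, unbelted occupants = 1518/4632 = 0.3277
RR = 0.0873 / 0.3277 = 0.27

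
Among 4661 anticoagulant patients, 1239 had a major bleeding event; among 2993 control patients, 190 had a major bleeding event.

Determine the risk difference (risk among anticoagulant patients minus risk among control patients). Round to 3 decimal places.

RD = 0.202

risk, anticoagulant patients = 1239/4661 = 0.2658
risk, control patients = 190/2993 = 0.0635
risk difference = 0.2658 − 0.0635 = 0.202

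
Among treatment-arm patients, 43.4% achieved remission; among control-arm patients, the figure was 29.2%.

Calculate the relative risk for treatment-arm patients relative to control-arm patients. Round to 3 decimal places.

RR = 0.4340 / 0.2920 = 1.486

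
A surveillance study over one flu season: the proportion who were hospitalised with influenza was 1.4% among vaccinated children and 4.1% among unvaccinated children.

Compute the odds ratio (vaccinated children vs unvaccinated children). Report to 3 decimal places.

0.332

odds, vaccinated children = 0.01400/0.98600 = 0.01420
odds, unvaccinated children = 0.04100/0.95900 = 0.04275
OR = 0.01420 / 0.04275 = 0.332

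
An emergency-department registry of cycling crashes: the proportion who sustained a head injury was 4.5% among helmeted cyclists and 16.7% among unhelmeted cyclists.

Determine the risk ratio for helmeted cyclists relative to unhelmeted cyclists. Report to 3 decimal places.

RR = 0.04500 / 0.16700 = 0.269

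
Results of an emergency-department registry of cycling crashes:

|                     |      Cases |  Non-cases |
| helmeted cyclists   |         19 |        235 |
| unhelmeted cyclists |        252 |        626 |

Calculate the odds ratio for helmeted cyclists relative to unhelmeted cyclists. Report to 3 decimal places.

OR = (19 × 626) / (235 × 252) = 11894/59220 ≈ 0.201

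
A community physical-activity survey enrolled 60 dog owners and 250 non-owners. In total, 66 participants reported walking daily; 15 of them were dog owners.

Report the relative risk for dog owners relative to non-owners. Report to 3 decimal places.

1.225

dog owners without the outcome: 60 − 15 = 45
non-owners with the outcome: 66 − 15 = 51
non-owners without the outcome: 250 − 51 = 199
risk, dog owners = 15/60 = 0.2500
risk, non-owners = 51/250 = 0.2040
RR = 0.2500 / 0.2040 = 1.225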